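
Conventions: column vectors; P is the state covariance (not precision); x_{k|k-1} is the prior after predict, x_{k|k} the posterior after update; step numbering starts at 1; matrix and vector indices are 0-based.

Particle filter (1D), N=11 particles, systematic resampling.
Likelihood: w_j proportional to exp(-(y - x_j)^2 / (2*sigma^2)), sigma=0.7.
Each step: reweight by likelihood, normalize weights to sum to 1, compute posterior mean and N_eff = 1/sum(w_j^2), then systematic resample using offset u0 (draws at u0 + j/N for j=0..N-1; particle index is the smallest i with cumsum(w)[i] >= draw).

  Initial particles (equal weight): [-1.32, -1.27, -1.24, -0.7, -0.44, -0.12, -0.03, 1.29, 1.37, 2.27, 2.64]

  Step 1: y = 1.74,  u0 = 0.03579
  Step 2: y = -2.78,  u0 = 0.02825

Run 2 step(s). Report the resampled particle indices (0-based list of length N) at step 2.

step 1: w=[0.0000, 0.0000, 0.0000, 0.0008, 0.0027, 0.0099, 0.0139, 0.2755, 0.2946, 0.2543, 0.1482]  mean=1.7243  Neff=4.0054  idx=[7, 7, 7, 8, 8, 8, 8, 9, 9, 10, 10]
step 2: w=[0.1982, 0.1982, 0.1982, 0.1013, 0.1013, 0.1013, 0.1013, 0.0000, 0.0000, 0.0000, 0.0000]  mean=1.3225  Neff=6.2918  idx=[0, 0, 1, 1, 1, 2, 2, 3, 4, 5, 6]

resampled_idx = [0, 0, 1, 1, 1, 2, 2, 3, 4, 5, 6]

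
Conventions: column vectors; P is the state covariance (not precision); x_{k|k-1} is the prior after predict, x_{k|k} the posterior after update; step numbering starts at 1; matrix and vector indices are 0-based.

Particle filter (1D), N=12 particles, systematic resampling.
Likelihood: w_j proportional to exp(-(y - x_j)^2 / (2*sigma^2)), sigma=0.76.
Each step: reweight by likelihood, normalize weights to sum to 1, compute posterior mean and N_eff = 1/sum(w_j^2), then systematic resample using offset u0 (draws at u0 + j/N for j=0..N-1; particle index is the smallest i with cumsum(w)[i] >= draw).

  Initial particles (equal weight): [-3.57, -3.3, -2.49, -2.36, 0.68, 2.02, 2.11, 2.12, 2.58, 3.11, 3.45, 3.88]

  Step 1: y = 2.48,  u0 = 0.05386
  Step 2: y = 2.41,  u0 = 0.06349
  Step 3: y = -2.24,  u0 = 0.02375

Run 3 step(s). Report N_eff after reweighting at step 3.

step 1: w=[0.0000, 0.0000, 0.0000, 0.0000, 0.0121, 0.1665, 0.1776, 0.1787, 0.1982, 0.1418, 0.0885, 0.0366]  mean=2.4979  Neff=6.2543  idx=[5, 5, 6, 6, 7, 7, 8, 8, 8, 9, 10, 11]
step 2: w=[0.0914, 0.0914, 0.0965, 0.0965, 0.0970, 0.0970, 0.1017, 0.1017, 0.1017, 0.0682, 0.0409, 0.0161]  mean=2.3903  Neff=10.8994  idx=[0, 1, 2, 3, 4, 5, 5, 6, 7, 8, 9, 10]
step 3: w=[0.2231, 0.2231, 0.1141, 0.1141, 0.1058, 0.1058, 0.1058, 0.0027, 0.0027, 0.0027, 0.0000, 0.0000]  mean=2.0769  Neff=6.2819  idx=[0, 0, 0, 1, 1, 1, 2, 3, 4, 4, 5, 6]

N_eff = 6.2819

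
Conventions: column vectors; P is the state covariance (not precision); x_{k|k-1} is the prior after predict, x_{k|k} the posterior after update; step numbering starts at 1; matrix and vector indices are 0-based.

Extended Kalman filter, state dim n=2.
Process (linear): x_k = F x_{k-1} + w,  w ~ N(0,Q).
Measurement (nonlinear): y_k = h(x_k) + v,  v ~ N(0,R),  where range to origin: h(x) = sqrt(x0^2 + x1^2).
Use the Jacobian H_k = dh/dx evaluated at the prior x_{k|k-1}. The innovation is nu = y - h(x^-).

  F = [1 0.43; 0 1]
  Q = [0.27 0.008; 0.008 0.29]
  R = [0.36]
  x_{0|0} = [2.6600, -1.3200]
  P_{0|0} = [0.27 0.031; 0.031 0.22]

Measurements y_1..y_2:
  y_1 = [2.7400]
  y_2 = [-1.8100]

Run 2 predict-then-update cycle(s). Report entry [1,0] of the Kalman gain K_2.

step 1: x^-=[2.0924, -1.3200]  P^-=[0.6073 0.1336; 0.1336 0.5100]  H_jac=[0.8458 -0.5336]  S=[0.8191]  K=[0.5401; -0.1943]  nu=[0.2660]  x^+=[2.2361, -1.3717]  P^+=[0.3684 0.2195; 0.2195 0.4791]
step 2: x^-=[1.6463, -1.3717]  P^-=[0.9158 0.4336; 0.4336 0.7691]  H_jac=[0.7683 -0.6401]  S=[0.7892]  K=[0.5398; -0.2018]  nu=[-3.9528]  x^+=[-0.4875, -0.5742]  P^+=[0.6858 0.5195; 0.5195 0.7370]

K[1,0] = -0.2018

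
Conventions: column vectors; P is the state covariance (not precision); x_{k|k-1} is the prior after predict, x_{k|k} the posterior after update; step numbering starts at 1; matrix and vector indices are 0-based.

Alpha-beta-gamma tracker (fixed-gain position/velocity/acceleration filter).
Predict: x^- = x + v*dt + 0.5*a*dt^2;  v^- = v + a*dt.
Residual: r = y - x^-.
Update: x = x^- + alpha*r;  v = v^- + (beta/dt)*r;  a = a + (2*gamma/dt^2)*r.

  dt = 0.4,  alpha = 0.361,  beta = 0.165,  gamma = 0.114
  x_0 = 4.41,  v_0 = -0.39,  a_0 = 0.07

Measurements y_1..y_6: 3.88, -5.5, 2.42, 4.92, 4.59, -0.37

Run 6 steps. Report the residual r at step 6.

step 1: x_pred=4.2596  r=-0.3796  x^+=4.1226  v^+=-0.5186  a^+=-0.4709
step 2: x_pred=3.8775  r=-9.3775  x^+=0.4922  v^+=-4.5752  a^+=-13.8338
step 3: x_pred=-2.4446  r=4.8646  x^+=-0.6885  v^+=-8.1020  a^+=-6.9018
step 4: x_pred=-4.4814  r=9.4014  x^+=-1.0875  v^+=-6.9847  a^+=6.4952
step 5: x_pred=-3.3618  r=7.9518  x^+=-0.4912  v^+=-1.1065  a^+=17.8265
step 6: x_pred=0.4924  r=-0.8624  x^+=0.1810  v^+=5.6684  a^+=16.5976

resid = -0.8624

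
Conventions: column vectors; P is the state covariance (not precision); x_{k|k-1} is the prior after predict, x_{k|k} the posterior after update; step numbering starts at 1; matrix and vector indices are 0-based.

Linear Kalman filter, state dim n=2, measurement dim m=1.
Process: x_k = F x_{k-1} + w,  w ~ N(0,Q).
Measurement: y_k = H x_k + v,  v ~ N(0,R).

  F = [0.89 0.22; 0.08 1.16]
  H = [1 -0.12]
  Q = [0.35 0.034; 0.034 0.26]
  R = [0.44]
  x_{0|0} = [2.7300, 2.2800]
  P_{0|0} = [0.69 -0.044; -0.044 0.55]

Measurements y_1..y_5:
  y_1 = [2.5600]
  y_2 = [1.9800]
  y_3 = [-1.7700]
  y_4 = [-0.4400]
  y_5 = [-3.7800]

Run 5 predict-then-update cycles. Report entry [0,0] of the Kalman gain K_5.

K[0,0] = 0.7233

step 1: x^-=[2.9313, 2.8632]  P^-=[0.9059 0.1773; 0.1773 0.9963]  S=[1.3177]  K=[0.6714; 0.0438]  nu=[-0.0277]  x^+=[2.9127, 2.8620]  P^+=[0.3120 0.1385; 0.1385 0.9938]
step 2: x^-=[3.2219, 3.5529]  P^-=[0.6995 0.4553; 0.4553 1.6250]  S=[1.0536]  K=[0.6120; 0.2470]  nu=[-0.8156]  x^+=[2.7228, 3.3514]  P^+=[0.3048 0.2960; 0.2960 1.5607]
step 3: x^-=[3.1606, 4.1055]  P^-=[0.7829 0.7648; 0.7648 2.4169]  S=[1.0741]  K=[0.6434; 0.4420]  nu=[-4.4379]  x^+=[0.3052, 2.1441]  P^+=[0.3382 0.4593; 0.4593 2.2071]
step 4: x^-=[0.7433, 2.5116]  P^-=[0.9046 1.1036; 1.1036 3.3173]  S=[1.1275]  K=[0.6848; 0.6258]  nu=[-0.8819]  x^+=[0.1393, 1.9597]  P^+=[0.3758 0.6204; 0.6204 2.8758]
step 5: x^-=[0.5551, 2.2844]  P^-=[1.0298 1.4461; 1.4461 4.2472]  S=[1.1839]  K=[0.7233; 0.7910]  nu=[-4.0610]  x^+=[-2.3820, -0.9278]  P^+=[0.4105 0.7688; 0.7688 3.5065]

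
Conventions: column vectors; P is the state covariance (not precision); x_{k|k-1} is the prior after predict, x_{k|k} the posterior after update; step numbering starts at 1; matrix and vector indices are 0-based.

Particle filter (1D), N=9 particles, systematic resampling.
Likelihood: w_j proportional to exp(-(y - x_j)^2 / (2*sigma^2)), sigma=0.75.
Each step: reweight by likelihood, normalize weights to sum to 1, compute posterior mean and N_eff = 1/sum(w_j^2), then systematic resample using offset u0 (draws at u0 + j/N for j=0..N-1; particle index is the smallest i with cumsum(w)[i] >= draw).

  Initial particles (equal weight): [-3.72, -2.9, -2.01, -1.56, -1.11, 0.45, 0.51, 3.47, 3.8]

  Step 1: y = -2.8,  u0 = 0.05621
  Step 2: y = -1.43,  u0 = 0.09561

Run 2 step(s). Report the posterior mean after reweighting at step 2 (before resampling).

post_mean = -2.0460

step 1: w=[0.1988, 0.4181, 0.2422, 0.1075, 0.0333, 0.0000, 0.0000, 0.0000, 0.0000]  mean=-2.6435  Neff=3.5007  idx=[0, 0, 1, 1, 1, 1, 2, 2, 3]
step 2: w=[0.0031, 0.0031, 0.0477, 0.0477, 0.0477, 0.0477, 0.2413, 0.2413, 0.3206]  mean=-2.0460  Neff=4.3798  idx=[3, 6, 6, 6, 7, 7, 8, 8, 8]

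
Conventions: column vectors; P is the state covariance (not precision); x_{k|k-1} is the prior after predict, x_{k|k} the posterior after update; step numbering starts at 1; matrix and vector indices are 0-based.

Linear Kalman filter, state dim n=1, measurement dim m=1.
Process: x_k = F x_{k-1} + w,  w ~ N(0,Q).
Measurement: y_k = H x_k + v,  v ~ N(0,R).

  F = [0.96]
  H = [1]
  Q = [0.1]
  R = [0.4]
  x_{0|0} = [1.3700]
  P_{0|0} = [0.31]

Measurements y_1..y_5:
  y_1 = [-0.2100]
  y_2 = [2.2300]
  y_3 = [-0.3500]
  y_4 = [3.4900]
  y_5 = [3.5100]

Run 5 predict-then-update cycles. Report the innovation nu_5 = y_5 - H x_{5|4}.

innov = [1.9042]

step 1: x^-=[1.3152]  P^-=[0.3857]  S=[0.7857]  K=[0.4909]  nu=[-1.5252]  x^+=[0.5665]  P^+=[0.1964]
step 2: x^-=[0.5438]  P^-=[0.2810]  S=[0.6810]  K=[0.4126]  nu=[1.6862]  x^+=[1.2395]  P^+=[0.1650]
step 3: x^-=[1.1900]  P^-=[0.2521]  S=[0.6521]  K=[0.3866]  nu=[-1.5400]  x^+=[0.5946]  P^+=[0.1546]
step 4: x^-=[0.5708]  P^-=[0.2425]  S=[0.6425]  K=[0.3774]  nu=[2.9192]  x^+=[1.6727]  P^+=[0.1510]
step 5: x^-=[1.6058]  P^-=[0.2391]  S=[0.6391]  K=[0.3742]  nu=[1.9042]  x^+=[2.3182]  P^+=[0.1497]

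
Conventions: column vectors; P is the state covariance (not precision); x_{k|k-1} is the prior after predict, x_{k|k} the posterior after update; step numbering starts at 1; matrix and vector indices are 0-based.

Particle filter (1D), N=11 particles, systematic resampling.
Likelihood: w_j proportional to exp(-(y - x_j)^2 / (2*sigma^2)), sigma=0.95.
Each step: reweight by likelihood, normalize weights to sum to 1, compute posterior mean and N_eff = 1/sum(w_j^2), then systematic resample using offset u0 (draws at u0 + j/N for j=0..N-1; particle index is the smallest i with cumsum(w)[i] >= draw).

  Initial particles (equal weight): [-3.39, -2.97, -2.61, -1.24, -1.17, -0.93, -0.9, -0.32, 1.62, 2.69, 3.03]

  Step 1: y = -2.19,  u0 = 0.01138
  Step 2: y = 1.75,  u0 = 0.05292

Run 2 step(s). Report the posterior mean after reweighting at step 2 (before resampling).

step 1: w=[0.1073, 0.1701, 0.2161, 0.1445, 0.1339, 0.0989, 0.0948, 0.0343, 0.0001, 0.0000, 0.0000]  mean=-1.9570  Neff=6.8538  idx=[0, 0, 1, 2, 2, 2, 3, 4, 4, 5, 6]
step 2: w=[0.0000, 0.0000, 0.0001, 0.0004, 0.0004, 0.0004, 0.1103, 0.1387, 0.1387, 0.2920, 0.3190]  mean=-1.0235  Neff=4.2074  idx=[6, 7, 7, 8, 9, 9, 9, 10, 10, 10, 10]

post_mean = -1.0235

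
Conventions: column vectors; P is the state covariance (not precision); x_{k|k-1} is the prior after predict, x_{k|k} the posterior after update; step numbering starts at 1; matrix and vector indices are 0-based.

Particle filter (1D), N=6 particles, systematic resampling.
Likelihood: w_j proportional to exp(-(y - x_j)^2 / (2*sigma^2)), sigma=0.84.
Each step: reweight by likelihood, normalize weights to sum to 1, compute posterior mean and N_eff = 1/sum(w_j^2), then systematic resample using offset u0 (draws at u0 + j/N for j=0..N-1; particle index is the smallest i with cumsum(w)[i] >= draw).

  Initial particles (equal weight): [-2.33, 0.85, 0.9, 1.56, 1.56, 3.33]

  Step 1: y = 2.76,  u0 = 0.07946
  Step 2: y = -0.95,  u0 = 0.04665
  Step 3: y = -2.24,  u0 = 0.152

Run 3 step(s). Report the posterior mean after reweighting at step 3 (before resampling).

step 1: w=[0.0000, 0.0450, 0.0514, 0.2150, 0.2150, 0.4737]  mean=2.3327  Neff=3.1104  idx=[2, 3, 4, 5, 5, 5]
step 2: w=[0.7934, 0.1033, 0.1033, 0.0000, 0.0000, 0.0000]  mean=1.0365  Neff=1.5365  idx=[0, 0, 0, 0, 0, 1]
step 3: w=[0.1985, 0.1985, 0.1985, 0.1985, 0.1985, 0.0077]  mean=0.9051  Neff=5.0766  idx=[0, 1, 2, 3, 4, 4]

post_mean = 0.9051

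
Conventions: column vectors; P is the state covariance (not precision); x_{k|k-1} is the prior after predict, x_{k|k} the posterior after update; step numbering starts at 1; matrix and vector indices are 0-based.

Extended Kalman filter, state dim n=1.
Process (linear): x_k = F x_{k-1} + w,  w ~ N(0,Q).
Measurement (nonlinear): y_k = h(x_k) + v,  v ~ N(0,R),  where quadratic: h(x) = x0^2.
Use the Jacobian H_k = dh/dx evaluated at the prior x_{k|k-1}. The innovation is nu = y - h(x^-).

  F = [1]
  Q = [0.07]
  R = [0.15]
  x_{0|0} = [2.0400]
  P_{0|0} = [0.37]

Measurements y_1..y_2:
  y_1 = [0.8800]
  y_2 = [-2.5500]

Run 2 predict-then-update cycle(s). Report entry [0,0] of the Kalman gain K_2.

step 1: x^-=[2.0400]  P^-=[0.4400]  H_jac=[4.0800]  S=[7.4744]  K=[0.2402]  nu=[-3.2816]  x^+=[1.2518]  P^+=[0.0088]
step 2: x^-=[1.2518]  P^-=[0.0788]  H_jac=[2.5037]  S=[0.6441]  K=[0.3064]  nu=[-4.1171]  x^+=[-0.0097]  P^+=[0.0184]

K[0,0] = 0.3064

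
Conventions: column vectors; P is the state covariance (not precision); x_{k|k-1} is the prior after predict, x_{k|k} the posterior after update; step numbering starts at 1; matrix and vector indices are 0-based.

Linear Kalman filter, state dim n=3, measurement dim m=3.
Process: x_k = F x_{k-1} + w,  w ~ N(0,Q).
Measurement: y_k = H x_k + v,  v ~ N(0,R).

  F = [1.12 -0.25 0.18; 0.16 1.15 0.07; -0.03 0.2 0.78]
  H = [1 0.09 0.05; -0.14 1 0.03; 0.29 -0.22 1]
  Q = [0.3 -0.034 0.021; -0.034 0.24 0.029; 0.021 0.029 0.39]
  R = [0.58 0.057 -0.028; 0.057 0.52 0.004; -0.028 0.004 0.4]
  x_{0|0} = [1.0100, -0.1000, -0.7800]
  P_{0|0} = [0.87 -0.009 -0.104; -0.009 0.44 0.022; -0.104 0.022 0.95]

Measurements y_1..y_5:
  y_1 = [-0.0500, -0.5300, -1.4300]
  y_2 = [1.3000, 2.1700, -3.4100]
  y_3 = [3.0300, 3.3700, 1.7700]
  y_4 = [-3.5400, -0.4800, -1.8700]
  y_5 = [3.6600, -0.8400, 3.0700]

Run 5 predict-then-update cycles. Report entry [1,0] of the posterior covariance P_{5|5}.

step 1: x^-=[1.0158, -0.0080, -0.6587]  P^-=[1.4107 -0.0108 0.0073; -0.0108 0.8467 0.1852; 0.0073 0.1852 0.9982]  S=[2.0005 -0.0636 0.4384; -0.0636 1.4094 -0.0301; 0.4384 -0.0301 1.4819]  K=[0.6842 -0.1151 0.0779; 0.0583 0.6083 -0.0078; -0.1075 0.1616 0.6826]  nu=[-1.0321, -0.3600, -1.0676]  x^+=[0.2680, -0.2789, -1.3347]  P^+=[0.3894 0.0367 -0.0933; 0.0367 0.3230 0.0581; -0.0933 0.0581 0.3165]
step 2: x^-=[0.1296, -0.3713, -1.1049]  P^-=[0.7555 -0.0062 -0.0455; -0.0062 0.6995 0.1601; -0.0455 0.1601 0.6179]  S=[1.3385 0.0164 0.1758; 0.0164 1.2466 0.0010; 0.1758 0.0010 1.0192]  K=[0.5535 -0.0983 0.0763; 0.0419 0.5651 -0.0035; -0.0771 0.1490 0.5719]  nu=[1.2590, 2.5926, -2.4244]  x^+=[0.3869, 1.1550, -2.2022]  P^+=[0.3144 0.0269 -0.0707; 0.0269 0.2983 0.0575; -0.0707 0.0575 0.2647]
step 3: x^-=[-0.2518, 1.2360, -1.4983]  P^-=[0.6729 -0.0232 -0.0316; -0.0232 0.6614 0.1542; -0.0316 0.1542 0.5842]  S=[1.2538 0.0077 0.1679; 0.0077 1.2111 -0.0014; 0.1679 -0.0014 0.9895]  K=[0.5235 -0.1009 0.0815; 0.0321 0.5524 -0.0027; -0.0665 0.1465 0.5583]  nu=[3.2455, 2.1437, 3.6133]  x^+=[1.5252, 2.5147, 0.6172]  P^+=[0.2969 0.0212 -0.0639; 0.0212 0.2903 0.0580; -0.0639 0.0580 0.2570]
step 4: x^-=[1.1906, 3.1792, 0.9386]  P^-=[0.6560 -0.0305 -0.0272; -0.0305 0.6485 0.1533; -0.0272 0.1533 0.5791]  S=[1.2359 0.0017 0.1688; 0.0017 1.1998 -0.0018; 0.1688 -0.0018 0.9863]  K=[0.5162 -0.1033 0.0836; 0.0283 0.5478 -0.0020; -0.0636 0.1464 0.5561]  nu=[-5.0636, -3.5206, -2.4545]  x^+=[-1.2650, 1.1123, -0.6197]  P^+=[0.2926 0.0189 -0.0621; 0.0189 0.2874 0.0583; -0.0621 0.0583 0.2557]
step 5: x^-=[-1.8064, 1.0334, -0.2230]  P^-=[0.6524 -0.0330 -0.0262; -0.0330 0.6437 0.1531; -0.0262 0.1531 0.5782]  S=[1.2319 -0.0006 0.1693; -0.0006 1.1957 -0.0018; 0.1693 -0.0018 0.9859]  K=[0.5145 -0.1042 0.0842; 0.0270 0.5461 -0.0017; -0.0629 0.1464 0.5557]  nu=[5.3845, -2.1196, 4.0442]  x^+=[1.5253, 0.0144, 1.3753]  P^+=[0.2916 0.0181 -0.0617; 0.0181 0.2863 0.0585; -0.0617 0.0585 0.2554]

P_post[1,0] = 0.0181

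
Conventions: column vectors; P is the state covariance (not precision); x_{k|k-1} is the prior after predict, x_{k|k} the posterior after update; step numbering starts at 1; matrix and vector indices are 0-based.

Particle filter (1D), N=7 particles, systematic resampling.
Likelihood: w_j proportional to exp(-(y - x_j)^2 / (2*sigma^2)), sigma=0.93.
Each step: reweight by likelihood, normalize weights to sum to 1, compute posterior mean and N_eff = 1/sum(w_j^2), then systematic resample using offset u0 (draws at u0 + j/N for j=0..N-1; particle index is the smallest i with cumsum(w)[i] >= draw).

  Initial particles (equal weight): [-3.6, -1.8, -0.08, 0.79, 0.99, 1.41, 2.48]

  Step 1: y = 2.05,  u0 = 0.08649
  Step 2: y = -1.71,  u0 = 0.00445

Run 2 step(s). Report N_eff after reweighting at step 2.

step 1: w=[0.0000, 0.0001, 0.0271, 0.1489, 0.1947, 0.2942, 0.3350]  mean=1.5538  Neff=3.8517  idx=[3, 4, 5, 5, 5, 6, 6]
step 2: w=[0.5125, 0.2809, 0.0684, 0.0684, 0.0684, 0.0007, 0.0007]  mean=0.9759  Neff=2.8123  idx=[0, 0, 0, 0, 1, 1, 2]

N_eff = 2.8123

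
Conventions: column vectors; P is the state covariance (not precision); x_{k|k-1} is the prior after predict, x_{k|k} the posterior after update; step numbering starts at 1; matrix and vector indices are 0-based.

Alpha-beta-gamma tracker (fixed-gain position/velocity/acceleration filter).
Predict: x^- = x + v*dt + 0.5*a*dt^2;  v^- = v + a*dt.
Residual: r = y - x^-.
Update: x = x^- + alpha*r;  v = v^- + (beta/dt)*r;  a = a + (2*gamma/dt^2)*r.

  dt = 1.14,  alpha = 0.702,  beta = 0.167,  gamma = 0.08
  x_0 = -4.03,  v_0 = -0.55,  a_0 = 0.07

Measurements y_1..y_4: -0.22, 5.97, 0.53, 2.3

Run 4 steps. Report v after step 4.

v_post = 2.8333

step 1: x_pred=-4.6115  r=4.3915  x^+=-1.5287  v^+=0.1731  a^+=0.6107
step 2: x_pred=-0.9345  r=6.9045  x^+=3.9125  v^+=1.8807  a^+=1.4607
step 3: x_pred=7.0056  r=-6.4756  x^+=2.4597  v^+=2.5973  a^+=0.6635
step 4: x_pred=5.8518  r=-3.5518  x^+=3.3584  v^+=2.8333  a^+=0.2262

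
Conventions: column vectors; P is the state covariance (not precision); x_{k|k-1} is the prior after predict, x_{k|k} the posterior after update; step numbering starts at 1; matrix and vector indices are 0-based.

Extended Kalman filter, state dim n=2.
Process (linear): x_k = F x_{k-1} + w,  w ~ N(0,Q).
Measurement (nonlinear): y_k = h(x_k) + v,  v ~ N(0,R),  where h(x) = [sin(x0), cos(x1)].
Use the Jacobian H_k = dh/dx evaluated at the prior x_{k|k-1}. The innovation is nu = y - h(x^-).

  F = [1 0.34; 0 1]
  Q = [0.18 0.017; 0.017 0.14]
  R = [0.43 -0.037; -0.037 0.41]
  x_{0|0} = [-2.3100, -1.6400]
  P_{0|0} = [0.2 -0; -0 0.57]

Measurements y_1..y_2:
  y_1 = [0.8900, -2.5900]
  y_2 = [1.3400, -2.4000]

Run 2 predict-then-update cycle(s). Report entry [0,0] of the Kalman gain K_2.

K[0,0] = 0.0451

step 1: x^-=[-2.8676, -1.6400]  P^-=[0.4459 0.2108; 0.2108 0.7100]  H_jac=[-0.9627 0.0000; 0.0000 0.9976]  S=[0.8432 -0.2395; -0.2395 1.1166]  K=[-0.4851 0.0843; -0.0645 0.6205]  nu=[1.1606, -2.5209]  x^+=[-3.6431, -3.2790]  P^+=[0.2199 0.0526; 0.0526 0.2574]
step 2: x^-=[-4.7580, -3.2790]  P^-=[0.4655 0.1572; 0.1572 0.3974]  H_jac=[0.0456 0.0000; 0.0000 -0.1370]  S=[0.4310 -0.0380; -0.0380 0.4175]  K=[0.0451 -0.0475; 0.0052 -0.1300]  nu=[0.3410, -1.4094]  x^+=[-4.6757, -3.0941]  P^+=[0.4635 0.1543; 0.1543 0.3903]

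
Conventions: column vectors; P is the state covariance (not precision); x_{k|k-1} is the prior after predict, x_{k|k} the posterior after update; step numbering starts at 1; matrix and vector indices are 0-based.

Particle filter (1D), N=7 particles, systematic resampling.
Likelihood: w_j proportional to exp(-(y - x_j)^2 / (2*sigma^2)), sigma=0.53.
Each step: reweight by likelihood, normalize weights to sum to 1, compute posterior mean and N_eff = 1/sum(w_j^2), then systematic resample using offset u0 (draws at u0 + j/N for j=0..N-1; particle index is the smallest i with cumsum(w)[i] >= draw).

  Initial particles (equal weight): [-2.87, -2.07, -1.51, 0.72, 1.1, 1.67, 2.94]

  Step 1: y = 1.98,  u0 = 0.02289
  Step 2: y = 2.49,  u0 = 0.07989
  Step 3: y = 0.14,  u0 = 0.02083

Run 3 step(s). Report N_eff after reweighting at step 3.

step 1: w=[0.0000, 0.0000, 0.0000, 0.0440, 0.1869, 0.6253, 0.1438]  mean=1.7044  Neff=2.2296  idx=[3, 4, 5, 5, 5, 5, 6]
step 2: w=[0.0019, 0.0165, 0.1556, 0.1556, 0.1556, 0.1556, 0.3591]  mean=2.1148  Neff=4.4229  idx=[2, 3, 4, 5, 6, 6, 6]
step 3: w=[0.2500, 0.2500, 0.2500, 0.2500, 0.0000, 0.0000, 0.0000]  mean=1.6701  Neff=4.0003  idx=[0, 0, 1, 1, 2, 2, 3]

N_eff = 4.0003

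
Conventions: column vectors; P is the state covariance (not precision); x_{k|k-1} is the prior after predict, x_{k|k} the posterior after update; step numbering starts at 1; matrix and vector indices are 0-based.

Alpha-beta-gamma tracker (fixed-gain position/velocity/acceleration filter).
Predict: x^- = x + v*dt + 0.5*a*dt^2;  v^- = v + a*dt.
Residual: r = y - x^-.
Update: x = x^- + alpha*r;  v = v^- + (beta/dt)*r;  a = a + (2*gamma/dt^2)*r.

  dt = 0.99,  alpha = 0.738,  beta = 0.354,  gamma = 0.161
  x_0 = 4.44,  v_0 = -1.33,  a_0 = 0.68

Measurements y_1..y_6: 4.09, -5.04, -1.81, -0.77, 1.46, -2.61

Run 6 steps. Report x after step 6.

step 1: x_pred=3.4565  r=0.6335  x^+=3.9240  v^+=-0.4303  a^+=0.8881
step 2: x_pred=3.9333  r=-8.9733  x^+=-2.6890  v^+=-2.7597  a^+=-2.0599
step 3: x_pred=-6.4306  r=4.6206  x^+=-3.0206  v^+=-3.1468  a^+=-0.5419
step 4: x_pred=-6.4015  r=5.6315  x^+=-2.2455  v^+=-1.6696  a^+=1.3082
step 5: x_pred=-3.2573  r=4.7173  x^+=0.2241  v^+=1.3123  a^+=2.8581
step 6: x_pred=2.9239  r=-5.5339  x^+=-1.1601  v^+=2.1630  a^+=1.0400

x_post = -1.1601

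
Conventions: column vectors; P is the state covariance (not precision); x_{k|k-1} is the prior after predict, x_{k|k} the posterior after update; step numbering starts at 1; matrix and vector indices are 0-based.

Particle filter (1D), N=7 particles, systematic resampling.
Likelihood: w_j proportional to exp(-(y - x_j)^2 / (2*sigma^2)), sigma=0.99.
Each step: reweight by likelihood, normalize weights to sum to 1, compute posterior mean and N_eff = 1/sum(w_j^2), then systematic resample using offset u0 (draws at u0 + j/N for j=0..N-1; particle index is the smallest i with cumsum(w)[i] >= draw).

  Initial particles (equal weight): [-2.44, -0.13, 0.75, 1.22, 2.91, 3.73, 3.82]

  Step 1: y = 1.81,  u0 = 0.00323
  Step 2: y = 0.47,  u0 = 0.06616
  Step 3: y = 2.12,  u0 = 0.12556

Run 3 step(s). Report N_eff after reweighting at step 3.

N_eff = 5.8589

step 1: w=[0.0000, 0.0619, 0.2382, 0.3537, 0.2279, 0.0644, 0.0538]  mean=1.7110  Neff=4.0871  idx=[1, 2, 2, 3, 3, 4, 4]
step 2: w=[0.1913, 0.2208, 0.2208, 0.1725, 0.1725, 0.0110, 0.0110]  mean=0.7915  Neff=5.1579  idx=[0, 1, 1, 2, 3, 3, 4]
step 3: w=[0.0235, 0.1195, 0.1195, 0.1195, 0.2060, 0.2060, 0.2060]  mean=1.0197  Neff=5.8589  idx=[1, 3, 4, 4, 5, 6, 6]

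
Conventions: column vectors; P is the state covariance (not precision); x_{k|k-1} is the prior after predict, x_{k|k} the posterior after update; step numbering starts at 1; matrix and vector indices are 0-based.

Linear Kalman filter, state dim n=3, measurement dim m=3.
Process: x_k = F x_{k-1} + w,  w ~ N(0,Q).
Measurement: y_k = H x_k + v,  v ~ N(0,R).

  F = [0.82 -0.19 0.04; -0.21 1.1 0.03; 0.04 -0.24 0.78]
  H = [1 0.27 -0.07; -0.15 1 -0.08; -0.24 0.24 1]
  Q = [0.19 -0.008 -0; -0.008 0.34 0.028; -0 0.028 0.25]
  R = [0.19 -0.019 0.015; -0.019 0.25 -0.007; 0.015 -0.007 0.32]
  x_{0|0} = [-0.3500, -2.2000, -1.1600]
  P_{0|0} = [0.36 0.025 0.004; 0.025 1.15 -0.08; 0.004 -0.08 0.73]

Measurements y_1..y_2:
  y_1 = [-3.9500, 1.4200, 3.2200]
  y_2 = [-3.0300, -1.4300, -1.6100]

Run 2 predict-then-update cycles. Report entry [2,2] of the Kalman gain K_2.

K[2,2] = 0.5435

step 1: x^-=[0.0846, -2.3813, -0.3908]  P^-=[0.4684 -0.2889 0.0971; -0.2889 1.7312 -0.3279; 0.0971 -0.3279 0.7907]  S=[0.6313 0.1286 -0.0755; 0.1286 2.1382 0.1075; -0.0755 0.1075 1.0666]  K=[0.6490 -0.2100 -0.0123; 0.1592 0.8288 0.0748; 0.0525 -0.2267 0.6722]  nu=[-3.4190, 3.7827, 4.2026]  x^+=[-2.9805, 0.5242, 1.3972]  P^+=[0.1413 -0.0395 0.0507; -0.0395 0.1949 -0.0357; 0.0507 -0.0357 0.2382]
step 2: x^-=[-2.4877, 1.2445, 0.8448]  P^-=[0.3086 -0.1105 0.0672; -0.1105 0.5975 -0.0614; 0.0672 -0.0614 0.4237]  S=[0.4775 -0.0067 -0.0166; -0.0067 0.9018 0.0751; -0.0166 0.0751 0.7469]  K=[0.5711 -0.1744 -0.0145; 0.1277 0.6807 0.0797; 0.0605 -0.1617 0.5435]  nu=[-0.8192, -2.9800, -3.3505]  x^+=[-2.3871, -1.1557, -0.5441]  P^+=[0.1233 -0.0325 0.0425; -0.0325 0.1604 -0.0236; 0.0425 -0.0236 0.1919]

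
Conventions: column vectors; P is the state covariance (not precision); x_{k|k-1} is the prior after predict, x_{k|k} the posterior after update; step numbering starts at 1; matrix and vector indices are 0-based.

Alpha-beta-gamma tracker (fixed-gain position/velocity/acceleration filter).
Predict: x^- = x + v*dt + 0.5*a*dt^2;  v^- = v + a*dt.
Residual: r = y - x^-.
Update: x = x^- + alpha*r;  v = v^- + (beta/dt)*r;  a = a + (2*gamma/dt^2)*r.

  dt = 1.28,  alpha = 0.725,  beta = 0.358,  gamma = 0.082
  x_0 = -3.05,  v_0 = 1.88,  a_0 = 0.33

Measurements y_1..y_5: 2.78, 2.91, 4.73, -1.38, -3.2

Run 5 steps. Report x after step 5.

x_post = -2.3208

step 1: x_pred=-0.3733  r=3.1533  x^+=1.9129  v^+=3.1843  a^+=0.6456
step 2: x_pred=6.5177  r=-3.6077  x^+=3.9021  v^+=3.0017  a^+=0.2845
step 3: x_pred=7.9774  r=-3.2474  x^+=5.6230  v^+=2.4576  a^+=-0.0405
step 4: x_pred=8.7356  r=-10.1156  x^+=1.4018  v^+=-0.4235  a^+=-1.0531
step 5: x_pred=-0.0029  r=-3.1971  x^+=-2.3208  v^+=-2.6656  a^+=-1.3731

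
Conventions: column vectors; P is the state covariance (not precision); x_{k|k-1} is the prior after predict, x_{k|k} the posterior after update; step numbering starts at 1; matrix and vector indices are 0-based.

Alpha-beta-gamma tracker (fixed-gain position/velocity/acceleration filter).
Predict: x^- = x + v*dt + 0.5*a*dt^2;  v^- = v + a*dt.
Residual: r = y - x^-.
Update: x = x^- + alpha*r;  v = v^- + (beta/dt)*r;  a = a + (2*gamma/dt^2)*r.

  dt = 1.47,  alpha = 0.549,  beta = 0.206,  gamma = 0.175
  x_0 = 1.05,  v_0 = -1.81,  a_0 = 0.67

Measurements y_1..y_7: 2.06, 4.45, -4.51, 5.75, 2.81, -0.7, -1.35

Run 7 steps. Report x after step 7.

x_post = -1.1913

step 1: x_pred=-0.8868  r=2.9468  x^+=0.7310  v^+=-0.4121  a^+=1.1473
step 2: x_pred=1.3647  r=3.0853  x^+=3.0585  v^+=1.7067  a^+=1.6470
step 3: x_pred=7.3469  r=-11.8569  x^+=0.8375  v^+=2.4663  a^+=-0.2735
step 4: x_pred=4.1674  r=1.5826  x^+=5.0363  v^+=2.2861  a^+=-0.0171
step 5: x_pred=8.3783  r=-5.5683  x^+=5.3213  v^+=1.4806  a^+=-0.9190
step 6: x_pred=6.5048  r=-7.2048  x^+=2.5494  v^+=-0.8800  a^+=-2.0860
step 7: x_pred=-0.9981  r=-0.3519  x^+=-1.1913  v^+=-3.9957  a^+=-2.1430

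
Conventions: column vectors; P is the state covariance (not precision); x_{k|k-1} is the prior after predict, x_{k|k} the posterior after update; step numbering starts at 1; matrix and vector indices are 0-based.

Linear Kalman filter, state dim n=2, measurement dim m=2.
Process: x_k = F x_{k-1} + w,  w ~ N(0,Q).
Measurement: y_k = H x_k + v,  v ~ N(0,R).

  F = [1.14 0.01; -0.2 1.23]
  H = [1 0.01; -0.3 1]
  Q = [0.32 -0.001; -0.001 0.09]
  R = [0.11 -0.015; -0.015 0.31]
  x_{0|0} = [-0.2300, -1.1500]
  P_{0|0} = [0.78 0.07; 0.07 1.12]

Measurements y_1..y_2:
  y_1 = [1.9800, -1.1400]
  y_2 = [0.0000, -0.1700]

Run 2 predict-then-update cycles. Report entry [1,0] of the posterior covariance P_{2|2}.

P_post[1,0] = 0.0069

step 1: x^-=[-0.2737, -1.3685]  P^-=[1.3354 -0.0671; -0.0671 1.7812]  S=[1.4442 -0.4647; -0.4647 2.2516]  K=[0.9183 -0.0182; 0.2392 0.8494]  nu=[2.2674, 0.1464]  x^+=[1.8058, -0.7019]  P^+=[0.1012 0.0109; 0.0109 0.2630]
step 2: x^-=[2.0516, -1.2244]  P^-=[0.4518 -0.0055; -0.0055 0.4866]  S=[0.5617 -0.1512; -0.1512 0.8405]  K=[0.7976 -0.0244; 0.1630 0.6102]  nu=[-2.0394, 1.6699]  x^+=[0.3843, -0.5380]  P^+=[0.0880 0.0069; 0.0069 0.1888]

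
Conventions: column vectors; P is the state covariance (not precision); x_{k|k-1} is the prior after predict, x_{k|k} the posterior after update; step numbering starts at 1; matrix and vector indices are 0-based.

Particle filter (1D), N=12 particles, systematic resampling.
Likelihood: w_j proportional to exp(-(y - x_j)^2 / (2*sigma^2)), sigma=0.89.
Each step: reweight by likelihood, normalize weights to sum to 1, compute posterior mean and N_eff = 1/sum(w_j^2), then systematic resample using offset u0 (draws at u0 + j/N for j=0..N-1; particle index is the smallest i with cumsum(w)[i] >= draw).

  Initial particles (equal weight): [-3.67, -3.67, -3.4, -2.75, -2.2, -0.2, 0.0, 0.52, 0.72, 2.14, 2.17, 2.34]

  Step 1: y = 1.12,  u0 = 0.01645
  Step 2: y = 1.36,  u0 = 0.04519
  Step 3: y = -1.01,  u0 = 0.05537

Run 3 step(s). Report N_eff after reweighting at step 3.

N_eff = 6.3333

step 1: w=[0.0000, 0.0000, 0.0000, 0.0000, 0.0002, 0.0855, 0.1163, 0.2045, 0.2320, 0.1331, 0.1280, 0.1003]  mean=1.0531  Neff=6.2242  idx=[5, 6, 6, 7, 7, 8, 8, 8, 9, 9, 10, 11]
step 2: w=[0.0307, 0.0444, 0.0444, 0.0915, 0.0915, 0.1103, 0.1103, 0.1103, 0.0973, 0.0973, 0.0944, 0.0779]  mean=1.1303  Neff=10.8727  idx=[1, 3, 4, 4, 5, 6, 7, 7, 8, 9, 10, 11]
step 3: w=[0.2885, 0.1253, 0.1253, 0.1253, 0.0830, 0.0830, 0.0830, 0.0830, 0.0010, 0.0010, 0.0009, 0.0005]  mean=0.4422  Neff=6.3333  idx=[0, 0, 0, 1, 1, 2, 3, 3, 4, 5, 6, 7]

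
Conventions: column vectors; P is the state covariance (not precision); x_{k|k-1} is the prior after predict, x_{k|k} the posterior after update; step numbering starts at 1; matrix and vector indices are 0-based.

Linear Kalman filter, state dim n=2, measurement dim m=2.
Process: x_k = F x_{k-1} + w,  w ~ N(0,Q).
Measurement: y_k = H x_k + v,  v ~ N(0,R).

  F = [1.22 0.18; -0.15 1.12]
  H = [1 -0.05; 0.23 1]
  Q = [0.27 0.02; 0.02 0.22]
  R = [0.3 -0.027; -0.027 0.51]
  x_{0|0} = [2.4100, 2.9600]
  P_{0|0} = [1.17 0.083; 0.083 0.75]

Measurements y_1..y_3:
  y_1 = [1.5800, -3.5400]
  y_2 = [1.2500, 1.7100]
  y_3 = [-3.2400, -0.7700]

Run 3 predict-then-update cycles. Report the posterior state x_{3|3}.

x_post = [-1.5352, -0.4264]

step 1: x^-=[3.4730, 2.9537]  P^-=[2.0722 0.0683; 0.0683 1.1592]  S=[2.3683 0.4591; 0.4591 1.8103]  K=[0.8573 0.0835; -0.1278 0.6814]  nu=[-1.7453, -7.2925]  x^+=[1.3674, -1.7928]  P^+=[0.2530 -0.0387; -0.0387 0.3599]
step 2: x^-=[1.3455, -2.2130]  P^-=[0.6412 -0.0056; -0.0056 0.6902]  S=[0.9435 0.0804; 0.0804 1.2315]  K=[0.6738 0.0712; -0.0907 0.5653]  nu=[-0.2062, 3.6135]  x^+=[1.4638, -0.1516]  P^+=[0.1989 -0.0276; -0.0276 0.2971]
step 3: x^-=[1.7586, -0.3893]  P^-=[0.5635 0.0065; 0.0065 0.6064]  S=[0.8643 0.0787; 0.0787 1.1492]  K=[0.6448 0.0743; -0.0762 0.5342]  nu=[-5.0181, -0.7851]  x^+=[-1.5352, -0.4264]  P^+=[0.1903 -0.0233; -0.0233 0.2799]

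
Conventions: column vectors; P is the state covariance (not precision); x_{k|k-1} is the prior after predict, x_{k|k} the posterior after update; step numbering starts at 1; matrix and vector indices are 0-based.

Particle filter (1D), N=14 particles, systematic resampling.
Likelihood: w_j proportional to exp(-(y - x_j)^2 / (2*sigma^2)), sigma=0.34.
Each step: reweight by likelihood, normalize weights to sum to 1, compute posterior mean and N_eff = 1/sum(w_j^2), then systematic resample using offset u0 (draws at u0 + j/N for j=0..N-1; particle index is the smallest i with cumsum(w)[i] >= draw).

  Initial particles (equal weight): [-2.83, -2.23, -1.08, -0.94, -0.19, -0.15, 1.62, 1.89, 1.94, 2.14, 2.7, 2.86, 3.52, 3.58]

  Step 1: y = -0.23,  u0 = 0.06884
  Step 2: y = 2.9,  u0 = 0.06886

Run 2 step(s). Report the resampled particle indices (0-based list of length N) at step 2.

step 1: w=[0.0000, 0.0000, 0.0207, 0.0532, 0.4678, 0.4582, 0.0000, 0.0000, 0.0000, 0.0000, 0.0000, 0.0000, 0.0000, 0.0000]  mean=-0.2300  Neff=2.3142  idx=[3, 4, 4, 4, 4, 4, 4, 5, 5, 5, 5, 5, 5, 5]
step 2: w=[0.0000, 0.0381, 0.0381, 0.0381, 0.0381, 0.0381, 0.0381, 0.1102, 0.1102, 0.1102, 0.1102, 0.1102, 0.1102, 0.1102]  mean=-0.1591  Neff=10.6697  idx=[2, 4, 6, 7, 8, 8, 9, 10, 10, 11, 12, 12, 13, 13]

resampled_idx = [2, 4, 6, 7, 8, 8, 9, 10, 10, 11, 12, 12, 13, 13]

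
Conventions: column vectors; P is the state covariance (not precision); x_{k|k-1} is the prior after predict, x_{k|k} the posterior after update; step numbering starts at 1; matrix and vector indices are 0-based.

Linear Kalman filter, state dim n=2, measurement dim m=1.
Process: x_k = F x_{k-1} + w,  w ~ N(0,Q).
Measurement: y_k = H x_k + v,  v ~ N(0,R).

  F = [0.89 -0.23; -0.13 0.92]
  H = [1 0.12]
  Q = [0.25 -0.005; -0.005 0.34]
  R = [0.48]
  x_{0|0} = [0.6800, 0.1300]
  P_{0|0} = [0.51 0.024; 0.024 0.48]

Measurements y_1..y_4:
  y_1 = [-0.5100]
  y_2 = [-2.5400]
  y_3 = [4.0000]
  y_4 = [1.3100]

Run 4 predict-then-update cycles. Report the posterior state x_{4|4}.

x_post = [1.4802, -0.8451]

step 1: x^-=[0.5753, 0.0312]  P^-=[0.6695 -0.1452; -0.1452 0.7492]  S=[1.1255]  K=[0.5794; -0.0491]  nu=[-1.0890]  x^+=[-0.0557, 0.0847]  P^+=[0.2917 -0.1132; -0.1132 0.7464]
step 2: x^-=[-0.0691, 0.0852]  P^-=[0.5669 -0.2927; -0.2927 1.0038]  S=[0.9911]  K=[0.5365; -0.1738]  nu=[-2.4812]  x^+=[-1.4003, 0.5165]  P^+=[0.2816 -0.2003; -0.2003 0.9738]
step 3: x^-=[-1.3650, 0.6572]  P^-=[0.6066 -0.4136; -0.4136 1.2169]  S=[1.0048]  K=[0.5543; -0.2663]  nu=[5.2862]  x^+=[1.5648, -0.7506]  P^+=[0.2979 -0.2653; -0.2653 1.1457]
step 4: x^-=[1.5654, -0.8940]  P^-=[0.6552 -0.5071; -0.5071 1.3782]  S=[1.0333]  K=[0.5752; -0.3307]  nu=[-0.1481]  x^+=[1.4802, -0.8451]  P^+=[0.3133 -0.3105; -0.3105 1.2652]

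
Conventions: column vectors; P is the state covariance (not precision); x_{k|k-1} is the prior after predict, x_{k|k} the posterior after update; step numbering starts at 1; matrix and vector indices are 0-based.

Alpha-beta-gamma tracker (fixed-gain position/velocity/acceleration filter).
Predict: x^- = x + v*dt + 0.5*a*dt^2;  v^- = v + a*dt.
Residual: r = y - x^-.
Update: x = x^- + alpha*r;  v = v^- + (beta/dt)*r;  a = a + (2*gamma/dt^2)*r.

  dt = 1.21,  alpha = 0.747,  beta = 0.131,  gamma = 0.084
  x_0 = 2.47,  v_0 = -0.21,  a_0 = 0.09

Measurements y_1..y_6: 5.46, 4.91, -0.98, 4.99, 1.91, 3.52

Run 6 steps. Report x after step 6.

x_post = 3.2749

step 1: x_pred=2.2818  r=3.1782  x^+=4.6559  v^+=0.2430  a^+=0.4547
step 2: x_pred=5.2828  r=-0.3728  x^+=5.0043  v^+=0.7528  a^+=0.4119
step 3: x_pred=6.2167  r=-7.1967  x^+=0.8408  v^+=0.4721  a^+=-0.4139
step 4: x_pred=1.1090  r=3.8810  x^+=4.0081  v^+=0.3914  a^+=0.0314
step 5: x_pred=4.5048  r=-2.5948  x^+=2.5665  v^+=0.1486  a^+=-0.2663
step 6: x_pred=2.5513  r=0.9687  x^+=3.2749  v^+=-0.0688  a^+=-0.1551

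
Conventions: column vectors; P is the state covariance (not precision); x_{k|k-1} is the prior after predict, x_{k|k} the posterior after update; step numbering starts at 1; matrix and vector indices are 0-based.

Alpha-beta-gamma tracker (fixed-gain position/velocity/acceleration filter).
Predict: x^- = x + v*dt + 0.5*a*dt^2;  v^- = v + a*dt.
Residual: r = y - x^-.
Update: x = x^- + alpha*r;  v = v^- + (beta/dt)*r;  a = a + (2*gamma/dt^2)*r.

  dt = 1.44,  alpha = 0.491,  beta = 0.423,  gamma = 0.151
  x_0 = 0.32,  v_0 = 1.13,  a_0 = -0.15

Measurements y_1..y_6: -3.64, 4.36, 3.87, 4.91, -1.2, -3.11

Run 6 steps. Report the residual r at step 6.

step 1: x_pred=1.7917  r=-5.4317  x^+=-0.8753  v^+=-0.6816  a^+=-0.9411
step 2: x_pred=-2.8324  r=7.1924  x^+=0.6991  v^+=0.0761  a^+=0.1064
step 3: x_pred=0.9190  r=2.9510  x^+=2.3679  v^+=1.0962  a^+=0.5362
step 4: x_pred=4.5024  r=0.4076  x^+=4.7025  v^+=1.9881  a^+=0.5956
step 5: x_pred=8.1829  r=-9.3829  x^+=3.5759  v^+=0.0895  a^+=-0.7709
step 6: x_pred=2.9055  r=-6.0155  x^+=-0.0481  v^+=-2.7877  a^+=-1.6470

resid = -6.0155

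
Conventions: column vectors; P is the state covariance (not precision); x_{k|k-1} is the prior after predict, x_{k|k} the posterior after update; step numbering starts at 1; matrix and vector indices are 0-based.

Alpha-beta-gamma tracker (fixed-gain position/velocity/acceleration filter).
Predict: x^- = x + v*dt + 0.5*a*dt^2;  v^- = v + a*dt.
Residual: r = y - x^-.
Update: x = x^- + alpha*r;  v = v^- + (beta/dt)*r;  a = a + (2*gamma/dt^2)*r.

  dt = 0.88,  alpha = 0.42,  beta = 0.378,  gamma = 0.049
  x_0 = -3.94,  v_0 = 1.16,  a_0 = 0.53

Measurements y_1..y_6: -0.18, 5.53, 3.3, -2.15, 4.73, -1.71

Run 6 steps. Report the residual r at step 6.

resid = -5.3265

step 1: x_pred=-2.7140  r=2.5340  x^+=-1.6497  v^+=2.7149  a^+=0.8507
step 2: x_pred=1.0687  r=4.4613  x^+=2.9425  v^+=5.3798  a^+=1.4152
step 3: x_pred=8.2247  r=-4.9247  x^+=6.1563  v^+=4.5098  a^+=0.7920
step 4: x_pred=10.4316  r=-12.5816  x^+=5.1473  v^+=-0.1976  a^+=-0.8002
step 5: x_pred=4.6637  r=0.0663  x^+=4.6915  v^+=-0.8732  a^+=-0.7918
step 6: x_pred=3.6165  r=-5.3265  x^+=1.3794  v^+=-3.8580  a^+=-1.4658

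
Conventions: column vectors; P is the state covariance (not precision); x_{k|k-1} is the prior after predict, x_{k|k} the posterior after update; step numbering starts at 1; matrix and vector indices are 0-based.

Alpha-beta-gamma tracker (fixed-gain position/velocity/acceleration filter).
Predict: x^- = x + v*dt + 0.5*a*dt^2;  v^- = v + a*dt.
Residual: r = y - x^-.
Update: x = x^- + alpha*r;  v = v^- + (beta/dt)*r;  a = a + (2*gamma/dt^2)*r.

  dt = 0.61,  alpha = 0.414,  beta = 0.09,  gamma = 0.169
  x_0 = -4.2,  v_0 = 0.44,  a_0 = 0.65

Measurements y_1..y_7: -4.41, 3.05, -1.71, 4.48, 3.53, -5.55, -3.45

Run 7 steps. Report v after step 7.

step 1: x_pred=-3.8107  r=-0.5993  x^+=-4.0588  v^+=0.7481  a^+=0.1056
step 2: x_pred=-3.5828  r=6.6328  x^+=-0.8368  v^+=1.7911  a^+=6.1306
step 3: x_pred=1.3963  r=-3.1063  x^+=0.1103  v^+=5.0724  a^+=3.3089
step 4: x_pred=3.8201  r=0.6599  x^+=4.0933  v^+=7.1882  a^+=3.9083
step 5: x_pred=9.2053  r=-5.6753  x^+=6.8557  v^+=8.7350  a^+=-1.2469
step 6: x_pred=11.9521  r=-17.5021  x^+=4.7062  v^+=5.3921  a^+=-17.1450
step 7: x_pred=4.8056  r=-8.2556  x^+=1.3878  v^+=-6.2844  a^+=-24.6440

v_post = -6.2844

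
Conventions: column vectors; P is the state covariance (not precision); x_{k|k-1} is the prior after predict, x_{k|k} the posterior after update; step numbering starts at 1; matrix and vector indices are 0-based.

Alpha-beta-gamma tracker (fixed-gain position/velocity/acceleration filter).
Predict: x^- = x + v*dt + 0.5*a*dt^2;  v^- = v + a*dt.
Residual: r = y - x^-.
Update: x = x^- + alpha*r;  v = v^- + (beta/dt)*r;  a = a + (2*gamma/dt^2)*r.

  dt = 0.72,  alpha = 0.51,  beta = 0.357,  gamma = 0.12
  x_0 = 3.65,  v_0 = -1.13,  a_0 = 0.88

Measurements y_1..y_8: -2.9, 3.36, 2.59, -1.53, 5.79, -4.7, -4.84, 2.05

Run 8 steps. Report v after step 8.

step 1: x_pred=3.0645  r=-5.9645  x^+=0.0226  v^+=-3.4538  a^+=-1.8813
step 2: x_pred=-2.9518  r=6.3118  x^+=0.2672  v^+=-1.6788  a^+=1.0408
step 3: x_pred=-0.6717  r=3.2617  x^+=0.9918  v^+=0.6879  a^+=2.5508
step 4: x_pred=2.1482  r=-3.6782  x^+=0.2723  v^+=0.7007  a^+=0.8480
step 5: x_pred=0.9966  r=4.7934  x^+=3.4412  v^+=3.6879  a^+=3.0671
step 6: x_pred=6.8916  r=-11.5916  x^+=0.9799  v^+=0.1488  a^+=-2.2993
step 7: x_pred=0.4910  r=-5.3310  x^+=-2.2278  v^+=-4.1500  a^+=-4.7674
step 8: x_pred=-6.4515  r=8.5015  x^+=-2.1157  v^+=-3.3672  a^+=-0.8315

v_post = -3.3672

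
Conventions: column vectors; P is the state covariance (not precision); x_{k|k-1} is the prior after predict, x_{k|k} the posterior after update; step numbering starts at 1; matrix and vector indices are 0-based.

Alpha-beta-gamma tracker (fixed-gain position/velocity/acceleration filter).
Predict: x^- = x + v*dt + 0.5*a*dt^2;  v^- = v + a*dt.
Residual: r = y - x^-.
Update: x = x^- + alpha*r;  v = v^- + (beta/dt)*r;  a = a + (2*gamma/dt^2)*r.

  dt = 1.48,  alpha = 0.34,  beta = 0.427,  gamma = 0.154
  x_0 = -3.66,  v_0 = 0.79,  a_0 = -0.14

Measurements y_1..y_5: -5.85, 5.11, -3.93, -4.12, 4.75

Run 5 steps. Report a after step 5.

a_post = 0.1178

step 1: x_pred=-2.6441  r=-3.2059  x^+=-3.7341  v^+=-0.3421  a^+=-0.5908
step 2: x_pred=-4.8875  r=9.9975  x^+=-1.4884  v^+=1.6679  a^+=0.8150
step 3: x_pred=1.8727  r=-5.8027  x^+=-0.1002  v^+=1.1999  a^+=-0.0009
step 4: x_pred=1.6747  r=-5.7947  x^+=-0.2955  v^+=-0.4733  a^+=-0.8158
step 5: x_pred=-1.8894  r=6.6394  x^+=0.3680  v^+=0.2349  a^+=0.1178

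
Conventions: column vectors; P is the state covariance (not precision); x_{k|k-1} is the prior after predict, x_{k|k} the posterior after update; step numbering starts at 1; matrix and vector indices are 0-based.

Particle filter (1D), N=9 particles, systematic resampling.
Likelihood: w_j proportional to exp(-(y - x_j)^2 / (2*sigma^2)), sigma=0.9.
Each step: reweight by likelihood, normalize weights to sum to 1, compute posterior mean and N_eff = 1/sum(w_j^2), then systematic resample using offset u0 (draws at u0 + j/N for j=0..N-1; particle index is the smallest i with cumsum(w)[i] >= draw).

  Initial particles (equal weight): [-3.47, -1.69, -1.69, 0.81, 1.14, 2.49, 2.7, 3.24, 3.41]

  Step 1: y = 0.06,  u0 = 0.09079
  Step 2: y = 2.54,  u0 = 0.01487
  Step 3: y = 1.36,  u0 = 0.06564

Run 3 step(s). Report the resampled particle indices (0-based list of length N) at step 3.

step 1: w=[0.0003, 0.0982, 0.0982, 0.4593, 0.3164, 0.0170, 0.0088, 0.0013, 0.0006]  mean=0.4723  Neff=3.0237  idx=[1, 3, 3, 3, 3, 3, 4, 4, 5]
step 2: w=[0.0000, 0.0661, 0.0661, 0.0661, 0.0661, 0.0661, 0.1251, 0.1251, 0.4190]  mean=1.5964  Neff=4.3719  idx=[1, 2, 4, 6, 7, 7, 8, 8, 8]
step 3: w=[0.1226, 0.1226, 0.1226, 0.1435, 0.1435, 0.1435, 0.0672, 0.0672, 0.0672]  mean=1.2908  Neff=8.3033  idx=[0, 1, 2, 3, 3, 4, 5, 6, 8]

resampled_idx = [0, 1, 2, 3, 3, 4, 5, 6, 8]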